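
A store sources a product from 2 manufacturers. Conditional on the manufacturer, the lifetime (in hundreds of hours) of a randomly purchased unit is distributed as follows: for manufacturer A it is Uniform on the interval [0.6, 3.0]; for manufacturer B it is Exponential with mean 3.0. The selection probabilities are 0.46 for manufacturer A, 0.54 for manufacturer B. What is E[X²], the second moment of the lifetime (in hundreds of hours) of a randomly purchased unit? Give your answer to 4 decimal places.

For each component E[X²] = Var + (mean)², giving A: 3.72; B: 18.
Overall E[X²] = 0.46·3.72 + 0.54·18 = 11.4312.

11.4312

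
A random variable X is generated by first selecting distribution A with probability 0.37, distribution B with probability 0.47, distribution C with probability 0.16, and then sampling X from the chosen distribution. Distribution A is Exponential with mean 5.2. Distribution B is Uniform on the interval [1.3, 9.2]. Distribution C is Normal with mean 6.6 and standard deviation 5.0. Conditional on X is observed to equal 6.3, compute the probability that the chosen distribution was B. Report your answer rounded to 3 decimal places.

Likelihoods f(6.3 | ·): A: 0.0572575; B: 0.126582; C: 0.079645.
Posterior ∝ prior × likelihood. Numerator for B: 0.47·0.126582 = 0.0594937.
Normalizing constant: 0.37·0.0572575 + 0.47·0.126582 + 0.16·0.079645 = 0.0934221.
P(B | observation) = 0.0594937 / 0.0934221 = 0.636826.

0.637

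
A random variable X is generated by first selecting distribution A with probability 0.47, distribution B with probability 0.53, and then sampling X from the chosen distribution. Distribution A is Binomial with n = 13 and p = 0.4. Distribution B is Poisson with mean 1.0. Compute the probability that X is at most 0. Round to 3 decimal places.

0.196

Conditional on each component, P(X ≤ 0): A: 0.00130607; B: 0.367879.
By total probability, P(X ≤ 0) = 0.47·0.00130607 + 0.53·0.367879 = 0.19559.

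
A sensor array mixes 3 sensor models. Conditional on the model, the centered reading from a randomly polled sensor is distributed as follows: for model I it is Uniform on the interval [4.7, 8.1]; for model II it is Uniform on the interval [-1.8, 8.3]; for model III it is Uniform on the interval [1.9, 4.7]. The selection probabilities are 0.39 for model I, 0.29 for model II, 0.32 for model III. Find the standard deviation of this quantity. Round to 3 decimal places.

Per component, I: μ=6.4, E[X²]=41.9233; II: μ=3.25, E[X²]=19.0633; III: μ=3.3, E[X²]=11.5433.
E[X] = 0.39·6.4 + 0.29·3.25 + 0.32·3.3 = 4.4945.
E[X²] = 0.39·41.9233 + 0.29·19.0633 + 0.32·11.5433 = 25.5723.
Var(X) = E[X²] − (E[X])² = 25.5723 − 20.2005 = 5.3718.
SD(X) = √5.3718 = 2.31772.

2.318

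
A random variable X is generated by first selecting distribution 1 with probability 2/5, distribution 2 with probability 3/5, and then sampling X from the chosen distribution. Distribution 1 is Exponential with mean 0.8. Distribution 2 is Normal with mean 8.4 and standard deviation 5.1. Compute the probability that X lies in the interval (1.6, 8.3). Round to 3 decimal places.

0.295

Conditional on each component, P(1.6 < X < 8.3): 1: 0.135304; 2: 0.400967.
By total probability, P(1.6 < X < 8.3) = 0.4·0.135304 + 0.6·0.400967 = 0.294702.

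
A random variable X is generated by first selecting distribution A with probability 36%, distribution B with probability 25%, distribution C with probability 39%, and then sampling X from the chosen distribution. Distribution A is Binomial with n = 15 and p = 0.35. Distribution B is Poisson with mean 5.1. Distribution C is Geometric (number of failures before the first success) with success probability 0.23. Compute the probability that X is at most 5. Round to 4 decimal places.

Conditional on each component, P(X ≤ 5): A: 0.564282; B: 0.59842; C: 0.791578.
By total probability, P(X ≤ 5) = 0.36·0.564282 + 0.25·0.59842 + 0.39·0.791578 = 0.661462.

0.6615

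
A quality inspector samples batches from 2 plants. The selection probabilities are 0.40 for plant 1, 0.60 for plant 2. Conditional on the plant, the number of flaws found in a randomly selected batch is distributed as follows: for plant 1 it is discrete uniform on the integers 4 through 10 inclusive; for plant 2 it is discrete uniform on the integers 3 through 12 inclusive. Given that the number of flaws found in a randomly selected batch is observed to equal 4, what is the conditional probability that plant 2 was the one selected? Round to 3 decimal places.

Likelihoods P(X=4 | ·): 1: 0.142857; 2: 0.1.
Posterior ∝ prior × likelihood. Numerator for 2: 0.6·0.1 = 0.06.
Normalizing constant: 0.4·0.142857 + 0.6·0.1 = 0.117143.
P(2 | observation) = 0.06 / 0.117143 = 0.512195.

0.512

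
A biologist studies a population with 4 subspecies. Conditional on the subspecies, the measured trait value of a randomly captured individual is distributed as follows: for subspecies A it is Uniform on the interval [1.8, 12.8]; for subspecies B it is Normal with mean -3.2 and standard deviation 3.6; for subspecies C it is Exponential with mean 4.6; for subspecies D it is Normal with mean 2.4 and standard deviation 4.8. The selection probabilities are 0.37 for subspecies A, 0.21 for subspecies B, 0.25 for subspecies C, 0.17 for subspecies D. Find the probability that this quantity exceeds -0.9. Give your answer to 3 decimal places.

0.803

Conditional on each subspecies, P(X > -0.9): A: 1; B: 0.261448; C: 1; D: 0.754116.
By total probability, P(X > -0.9) = 0.37·1 + 0.21·0.261448 + 0.25·1 + 0.17·0.754116 = 0.803104.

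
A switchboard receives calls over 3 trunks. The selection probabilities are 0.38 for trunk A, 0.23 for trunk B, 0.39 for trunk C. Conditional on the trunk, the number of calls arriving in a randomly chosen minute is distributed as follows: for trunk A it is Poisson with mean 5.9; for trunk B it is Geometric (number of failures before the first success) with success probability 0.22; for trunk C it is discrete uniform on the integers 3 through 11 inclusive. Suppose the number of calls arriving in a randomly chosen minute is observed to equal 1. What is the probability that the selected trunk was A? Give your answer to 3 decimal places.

0.135

Likelihoods P(X=1 | ·): A: 0.0161627; B: 0.1716; C: 0.
Posterior ∝ prior × likelihood. Numerator for A: 0.38·0.0161627 = 0.00614184.
Normalizing constant: 0.38·0.0161627 + 0.23·0.1716 + 0.39·0 = 0.0456098.
P(A | observation) = 0.00614184 / 0.0456098 = 0.13466.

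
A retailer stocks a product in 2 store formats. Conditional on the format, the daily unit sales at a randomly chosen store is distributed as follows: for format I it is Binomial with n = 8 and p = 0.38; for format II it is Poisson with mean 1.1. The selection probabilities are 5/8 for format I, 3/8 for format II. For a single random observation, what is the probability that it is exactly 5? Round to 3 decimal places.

0.068

Conditional on each format, P(X = 5): I: 0.10575; II: 0.00446744.
By total probability, P(X = 5) = 0.625·0.10575 + 0.375·0.00446744 = 0.0677691.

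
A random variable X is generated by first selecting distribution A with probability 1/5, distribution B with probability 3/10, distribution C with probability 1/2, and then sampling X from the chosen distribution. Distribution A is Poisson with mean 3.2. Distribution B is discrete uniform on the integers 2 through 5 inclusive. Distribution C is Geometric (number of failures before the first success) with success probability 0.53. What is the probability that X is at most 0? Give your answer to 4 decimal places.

Conditional on each component, P(X ≤ 0): A: 0.0407622; B: 0; C: 0.53.
By total probability, P(X ≤ 0) = 0.2·0.0407622 + 0.3·0 + 0.5·0.53 = 0.273152.

0.2732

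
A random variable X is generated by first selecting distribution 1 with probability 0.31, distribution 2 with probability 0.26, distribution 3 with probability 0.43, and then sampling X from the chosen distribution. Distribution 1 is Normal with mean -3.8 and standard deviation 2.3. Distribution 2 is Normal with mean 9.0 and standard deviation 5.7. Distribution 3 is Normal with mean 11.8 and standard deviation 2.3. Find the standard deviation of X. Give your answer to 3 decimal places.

7.674

Per component, 1: μ=-3.8, E[X²]=19.73; 2: μ=9, E[X²]=113.49; 3: μ=11.8, E[X²]=144.53.
E[X] = 0.31·-3.8 + 0.26·9 + 0.43·11.8 = 6.236.
E[X²] = 0.31·19.73 + 0.26·113.49 + 0.43·144.53 = 97.7716.
Var(X) = E[X²] − (E[X])² = 97.7716 − 38.8877 = 58.8839.
SD(X) = √58.8839 = 7.67358.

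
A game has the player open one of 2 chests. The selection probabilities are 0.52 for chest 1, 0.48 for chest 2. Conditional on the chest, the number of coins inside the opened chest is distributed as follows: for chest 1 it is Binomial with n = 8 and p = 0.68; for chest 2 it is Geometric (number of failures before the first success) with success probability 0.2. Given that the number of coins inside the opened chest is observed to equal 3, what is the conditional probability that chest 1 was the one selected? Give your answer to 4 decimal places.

0.3846

Likelihoods P(X=3 | ·): 1: 0.0590833; 2: 0.1024.
Posterior ∝ prior × likelihood. Numerator for 1: 0.52·0.0590833 = 0.0307233.
Normalizing constant: 0.52·0.0590833 + 0.48·0.1024 = 0.0798753.
P(1 | observation) = 0.0307233 / 0.0798753 = 0.384641.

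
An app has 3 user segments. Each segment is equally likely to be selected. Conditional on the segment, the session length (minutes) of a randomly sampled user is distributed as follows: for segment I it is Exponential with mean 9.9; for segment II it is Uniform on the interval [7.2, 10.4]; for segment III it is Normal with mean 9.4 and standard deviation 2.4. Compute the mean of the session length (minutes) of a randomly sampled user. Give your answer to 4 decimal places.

9.3667

Component means — I: 9.9; II: 8.8; III: 9.4.
E[X] = 0.333333·9.9 + 0.333333·8.8 + 0.333333·9.4 = 9.36667.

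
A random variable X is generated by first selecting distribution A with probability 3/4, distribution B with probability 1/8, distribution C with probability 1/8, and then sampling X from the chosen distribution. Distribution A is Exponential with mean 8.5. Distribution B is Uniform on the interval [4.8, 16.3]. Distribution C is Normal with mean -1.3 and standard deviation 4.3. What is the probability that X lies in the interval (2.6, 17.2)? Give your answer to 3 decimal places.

0.601

Conditional on each component, P(2.6 < X < 17.2): A: 0.604285; B: 1; C: 0.182201.
By total probability, P(2.6 < X < 17.2) = 0.75·0.604285 + 0.125·1 + 0.125·0.182201 = 0.600989.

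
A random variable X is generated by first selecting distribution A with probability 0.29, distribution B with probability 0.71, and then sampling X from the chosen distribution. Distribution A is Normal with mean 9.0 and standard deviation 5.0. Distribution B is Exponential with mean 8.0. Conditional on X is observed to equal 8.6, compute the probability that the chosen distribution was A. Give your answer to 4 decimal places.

0.4323

Likelihoods f(8.6 | ·): A: 0.0795335; B: 0.0426622.
Posterior ∝ prior × likelihood. Numerator for A: 0.29·0.0795335 = 0.0230647.
Normalizing constant: 0.29·0.0795335 + 0.71·0.0426622 = 0.0533549.
P(A | observation) = 0.0230647 / 0.0533549 = 0.432289.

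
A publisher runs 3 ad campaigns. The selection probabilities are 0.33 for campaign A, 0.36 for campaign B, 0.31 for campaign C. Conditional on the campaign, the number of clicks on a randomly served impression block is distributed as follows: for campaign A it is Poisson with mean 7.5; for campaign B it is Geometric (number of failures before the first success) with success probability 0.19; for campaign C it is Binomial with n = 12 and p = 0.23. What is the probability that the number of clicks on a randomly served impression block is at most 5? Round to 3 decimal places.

Conditional on each campaign, P(X ≤ 5): A: 0.241436; B: 0.71757; C: 0.962631.
By total probability, P(X ≤ 5) = 0.33·0.241436 + 0.36·0.71757 + 0.31·0.962631 = 0.636415.

0.636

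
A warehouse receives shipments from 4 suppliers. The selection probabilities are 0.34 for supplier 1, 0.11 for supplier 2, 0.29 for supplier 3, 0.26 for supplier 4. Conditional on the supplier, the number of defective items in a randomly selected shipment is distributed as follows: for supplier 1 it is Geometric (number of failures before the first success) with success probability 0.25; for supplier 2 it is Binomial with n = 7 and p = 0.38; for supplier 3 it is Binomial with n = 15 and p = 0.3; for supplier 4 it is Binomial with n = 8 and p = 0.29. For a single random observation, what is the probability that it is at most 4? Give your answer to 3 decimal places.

0.757

Conditional on each supplier, P(X ≤ 4): 1: 0.762695; 2: 0.921827; 3: 0.515491; 4: 0.949464.
By total probability, P(X ≤ 4) = 0.34·0.762695 + 0.11·0.921827 + 0.29·0.515491 + 0.26·0.949464 = 0.75707.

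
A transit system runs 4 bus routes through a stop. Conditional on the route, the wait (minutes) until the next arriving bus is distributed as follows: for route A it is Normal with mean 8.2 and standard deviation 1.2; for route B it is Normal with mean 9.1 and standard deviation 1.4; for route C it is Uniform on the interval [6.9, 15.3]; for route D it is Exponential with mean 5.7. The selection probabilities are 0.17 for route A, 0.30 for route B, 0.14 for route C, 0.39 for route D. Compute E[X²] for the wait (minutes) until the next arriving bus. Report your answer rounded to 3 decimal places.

For each component E[X²] = Var + (mean)², giving A: 68.68; B: 84.77; C: 129.09; D: 64.98.
Overall E[X²] = 0.17·68.68 + 0.3·84.77 + 0.14·129.09 + 0.39·64.98 = 80.5214.

80.521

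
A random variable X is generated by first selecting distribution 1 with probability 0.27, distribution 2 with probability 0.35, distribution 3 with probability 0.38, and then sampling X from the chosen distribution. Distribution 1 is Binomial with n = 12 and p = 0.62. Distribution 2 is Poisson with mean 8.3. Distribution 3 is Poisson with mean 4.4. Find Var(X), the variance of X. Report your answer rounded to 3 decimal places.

8.381

Per component, 1: μ=7.44, E[X²]=58.1808; 2: μ=8.3, E[X²]=77.19; 3: μ=4.4, E[X²]=23.76.
E[X] = 0.27·7.44 + 0.35·8.3 + 0.38·4.4 = 6.5858.
E[X²] = 0.27·58.1808 + 0.35·77.19 + 0.38·23.76 = 51.7541.
Var(X) = E[X²] − (E[X])² = 51.7541 − 43.3728 = 8.38135.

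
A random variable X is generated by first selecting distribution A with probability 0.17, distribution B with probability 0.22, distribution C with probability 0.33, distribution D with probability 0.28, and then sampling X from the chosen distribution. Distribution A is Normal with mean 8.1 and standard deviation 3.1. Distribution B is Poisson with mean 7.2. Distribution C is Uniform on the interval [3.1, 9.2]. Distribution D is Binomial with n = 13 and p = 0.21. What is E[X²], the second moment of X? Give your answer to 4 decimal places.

41.9716

For each component E[X²] = Var + (mean)², giving A: 75.22; B: 59.04; C: 40.9233; D: 9.6096.
Overall E[X²] = 0.17·75.22 + 0.22·59.04 + 0.33·40.9233 + 0.28·9.6096 = 41.9716.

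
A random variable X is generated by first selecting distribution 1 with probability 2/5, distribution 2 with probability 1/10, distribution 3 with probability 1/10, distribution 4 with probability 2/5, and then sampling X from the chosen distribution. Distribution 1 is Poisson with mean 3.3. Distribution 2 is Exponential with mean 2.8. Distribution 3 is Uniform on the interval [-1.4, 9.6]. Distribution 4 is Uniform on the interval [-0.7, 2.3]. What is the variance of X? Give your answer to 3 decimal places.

Per component, 1: μ=3.3, E[X²]=14.19; 2: μ=2.8, E[X²]=15.68; 3: μ=4.1, E[X²]=26.8933; 4: μ=0.8, E[X²]=1.39.
E[X] = 0.4·3.3 + 0.1·2.8 + 0.1·4.1 + 0.4·0.8 = 2.33.
E[X²] = 0.4·14.19 + 0.1·15.68 + 0.1·26.8933 + 0.4·1.39 = 10.4893.
Var(X) = E[X²] − (E[X])² = 10.4893 − 5.4289 = 5.06043.

5.060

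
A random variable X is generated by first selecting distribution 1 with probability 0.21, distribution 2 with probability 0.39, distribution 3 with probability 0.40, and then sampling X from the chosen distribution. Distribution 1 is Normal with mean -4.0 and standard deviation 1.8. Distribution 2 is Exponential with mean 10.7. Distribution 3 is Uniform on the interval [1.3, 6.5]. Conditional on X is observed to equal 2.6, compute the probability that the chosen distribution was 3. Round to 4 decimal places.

Likelihoods f(2.6 | ·): 1: 0.000266817; 2: 0.0732971; 3: 0.192308.
Posterior ∝ prior × likelihood. Numerator for 3: 0.4·0.192308 = 0.0769231.
Normalizing constant: 0.21·0.000266817 + 0.39·0.0732971 + 0.4·0.192308 = 0.105565.
P(3 | observation) = 0.0769231 / 0.105565 = 0.72868.

0.7287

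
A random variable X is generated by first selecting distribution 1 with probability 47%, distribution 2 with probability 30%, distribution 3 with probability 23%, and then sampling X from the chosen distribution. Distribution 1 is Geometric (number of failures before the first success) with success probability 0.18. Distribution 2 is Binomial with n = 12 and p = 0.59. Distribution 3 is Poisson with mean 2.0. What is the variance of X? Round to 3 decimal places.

16.611

Per component, 1: μ=4.55556, E[X²]=46.0617; 2: μ=7.08, E[X²]=53.0292; 3: μ=2, E[X²]=6.
E[X] = 0.47·4.55556 + 0.3·7.08 + 0.23·2 = 4.72511.
E[X²] = 0.47·46.0617 + 0.3·53.0292 + 0.23·6 = 38.9378.
Var(X) = E[X²] − (E[X])² = 38.9378 − 22.3267 = 16.6111.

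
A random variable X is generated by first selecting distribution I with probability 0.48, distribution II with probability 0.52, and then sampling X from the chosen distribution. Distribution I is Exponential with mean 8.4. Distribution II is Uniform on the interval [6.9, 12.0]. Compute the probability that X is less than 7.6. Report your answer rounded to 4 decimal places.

Conditional on each component, P(X < 7.6): I: 0.595362; II: 0.137255.
By total probability, P(X < 7.6) = 0.48·0.595362 + 0.52·0.137255 = 0.357146.

0.3571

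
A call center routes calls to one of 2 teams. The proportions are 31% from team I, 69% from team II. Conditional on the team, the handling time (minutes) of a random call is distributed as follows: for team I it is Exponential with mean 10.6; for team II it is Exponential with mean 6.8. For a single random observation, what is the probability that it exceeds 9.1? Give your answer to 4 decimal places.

Conditional on each team, P(X > 9.1): I: 0.423801; II: 0.262308.
By total probability, P(X > 9.1) = 0.31·0.423801 + 0.69·0.262308 = 0.312371.

0.3124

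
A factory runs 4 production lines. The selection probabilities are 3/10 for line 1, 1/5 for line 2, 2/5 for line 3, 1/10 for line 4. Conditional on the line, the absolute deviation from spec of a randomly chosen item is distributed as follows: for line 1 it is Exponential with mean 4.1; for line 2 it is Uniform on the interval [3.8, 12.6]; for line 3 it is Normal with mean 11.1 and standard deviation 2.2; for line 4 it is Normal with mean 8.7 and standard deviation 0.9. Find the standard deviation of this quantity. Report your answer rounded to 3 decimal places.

4.097

Per component, 1: μ=4.1, E[X²]=33.62; 2: μ=8.2, E[X²]=73.6933; 3: μ=11.1, E[X²]=128.05; 4: μ=8.7, E[X²]=76.5.
E[X] = 0.3·4.1 + 0.2·8.2 + 0.4·11.1 + 0.1·8.7 = 8.18.
E[X²] = 0.3·33.62 + 0.2·73.6933 + 0.4·128.05 + 0.1·76.5 = 83.6947.
Var(X) = E[X²] − (E[X])² = 83.6947 − 66.9124 = 16.7823.
SD(X) = √16.7823 = 4.09662.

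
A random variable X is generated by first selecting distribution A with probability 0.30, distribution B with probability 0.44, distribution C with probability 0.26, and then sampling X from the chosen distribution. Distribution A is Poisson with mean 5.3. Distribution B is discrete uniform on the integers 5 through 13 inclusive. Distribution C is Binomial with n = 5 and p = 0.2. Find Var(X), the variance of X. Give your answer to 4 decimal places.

15.3022

Per component, A: μ=5.3, E[X²]=33.39; B: μ=9, E[X²]=87.6667; C: μ=1, E[X²]=1.8.
E[X] = 0.3·5.3 + 0.44·9 + 0.26·1 = 5.81.
E[X²] = 0.3·33.39 + 0.44·87.6667 + 0.26·1.8 = 49.0583.
Var(X) = E[X²] − (E[X])² = 49.0583 − 33.7561 = 15.3022.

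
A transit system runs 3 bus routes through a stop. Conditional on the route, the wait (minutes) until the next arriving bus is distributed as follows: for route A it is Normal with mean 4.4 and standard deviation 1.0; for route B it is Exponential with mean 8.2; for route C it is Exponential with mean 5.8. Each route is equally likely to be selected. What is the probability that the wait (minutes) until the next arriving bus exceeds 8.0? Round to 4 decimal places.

0.2096

Conditional on each route, P(X > 8.0): A: 0.000159109; B: 0.376962; C: 0.251752.
By total probability, P(X > 8.0) = 0.333333·0.000159109 + 0.333333·0.376962 + 0.333333·0.251752 = 0.209625.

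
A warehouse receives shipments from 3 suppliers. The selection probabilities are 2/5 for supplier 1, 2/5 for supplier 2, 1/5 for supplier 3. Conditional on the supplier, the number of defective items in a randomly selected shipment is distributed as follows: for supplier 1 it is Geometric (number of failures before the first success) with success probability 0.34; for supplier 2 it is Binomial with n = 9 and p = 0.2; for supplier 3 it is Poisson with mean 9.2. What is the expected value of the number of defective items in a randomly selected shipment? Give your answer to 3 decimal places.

Component means — 1: 1.94118; 2: 1.8; 3: 9.2.
E[X] = 0.4·1.94118 + 0.4·1.8 + 0.2·9.2 = 3.33647.

3.336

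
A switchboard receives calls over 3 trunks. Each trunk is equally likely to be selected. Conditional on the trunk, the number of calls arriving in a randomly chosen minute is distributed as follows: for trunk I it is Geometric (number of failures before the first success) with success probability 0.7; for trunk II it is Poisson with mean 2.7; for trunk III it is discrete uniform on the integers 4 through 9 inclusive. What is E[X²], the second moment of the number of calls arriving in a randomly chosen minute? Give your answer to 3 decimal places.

18.651

For each component E[X²] = Var + (mean)², giving I: 0.795918; II: 9.99; III: 45.1667.
Overall E[X²] = 0.333333·0.795918 + 0.333333·9.99 + 0.333333·45.1667 = 18.6509.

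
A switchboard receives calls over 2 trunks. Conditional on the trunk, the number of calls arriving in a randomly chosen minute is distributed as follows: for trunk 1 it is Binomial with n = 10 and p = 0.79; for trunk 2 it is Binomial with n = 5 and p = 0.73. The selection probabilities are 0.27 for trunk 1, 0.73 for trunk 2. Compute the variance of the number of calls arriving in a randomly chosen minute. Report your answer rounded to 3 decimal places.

4.727

Per component, 1: μ=7.9, E[X²]=64.069; 2: μ=3.65, E[X²]=14.308.
E[X] = 0.27·7.9 + 0.73·3.65 = 4.7975.
E[X²] = 0.27·64.069 + 0.73·14.308 = 27.7435.
Var(X) = E[X²] − (E[X])² = 27.7435 − 23.016 = 4.72746.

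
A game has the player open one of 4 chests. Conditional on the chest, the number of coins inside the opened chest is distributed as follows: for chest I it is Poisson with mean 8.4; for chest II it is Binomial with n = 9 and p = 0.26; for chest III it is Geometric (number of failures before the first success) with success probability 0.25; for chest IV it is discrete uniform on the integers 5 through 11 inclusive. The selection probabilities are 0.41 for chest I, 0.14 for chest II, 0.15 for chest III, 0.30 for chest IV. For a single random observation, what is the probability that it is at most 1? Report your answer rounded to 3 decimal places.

0.105

Conditional on each chest, P(X ≤ 1): I: 0.00211375; II: 0.276952; III: 0.4375; IV: 0.
By total probability, P(X ≤ 1) = 0.41·0.00211375 + 0.14·0.276952 + 0.15·0.4375 + 0.3·0 = 0.105265.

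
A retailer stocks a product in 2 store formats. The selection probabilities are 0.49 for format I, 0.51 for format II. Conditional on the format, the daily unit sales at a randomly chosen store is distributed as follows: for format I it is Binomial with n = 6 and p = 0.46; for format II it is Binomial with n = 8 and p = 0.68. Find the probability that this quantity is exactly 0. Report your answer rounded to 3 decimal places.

Conditional on each format, P(X = 0): I: 0.0247949; II: 0.000109951.
By total probability, P(X = 0) = 0.49·0.0247949 + 0.51·0.000109951 = 0.0122056.

0.012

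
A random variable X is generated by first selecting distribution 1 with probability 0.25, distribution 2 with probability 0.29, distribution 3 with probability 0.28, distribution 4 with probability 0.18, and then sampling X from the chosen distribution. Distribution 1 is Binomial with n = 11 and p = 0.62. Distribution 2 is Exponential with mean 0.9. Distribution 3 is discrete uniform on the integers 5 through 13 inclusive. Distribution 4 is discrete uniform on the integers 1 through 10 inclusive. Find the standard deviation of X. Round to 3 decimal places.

Per component, 1: μ=6.82, E[X²]=49.104; 2: μ=0.9, E[X²]=1.62; 3: μ=9, E[X²]=87.6667; 4: μ=5.5, E[X²]=38.5.
E[X] = 0.25·6.82 + 0.29·0.9 + 0.28·9 + 0.18·5.5 = 5.476.
E[X²] = 0.25·49.104 + 0.29·1.62 + 0.28·87.6667 + 0.18·38.5 = 44.2225.
Var(X) = E[X²] − (E[X])² = 44.2225 − 29.9866 = 14.2359.
SD(X) = √14.2359 = 3.77305.

3.773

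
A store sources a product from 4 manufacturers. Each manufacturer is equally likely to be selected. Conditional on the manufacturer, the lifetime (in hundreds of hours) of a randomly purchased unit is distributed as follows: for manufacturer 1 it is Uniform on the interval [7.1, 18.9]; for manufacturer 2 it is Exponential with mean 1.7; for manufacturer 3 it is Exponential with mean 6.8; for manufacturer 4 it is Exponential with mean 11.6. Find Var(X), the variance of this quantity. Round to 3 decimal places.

68.520

Per component, 1: μ=13, E[X²]=180.603; 2: μ=1.7, E[X²]=5.78; 3: μ=6.8, E[X²]=92.48; 4: μ=11.6, E[X²]=269.12.
E[X] = 0.25·13 + 0.25·1.7 + 0.25·6.8 + 0.25·11.6 = 8.275.
E[X²] = 0.25·180.603 + 0.25·5.78 + 0.25·92.48 + 0.25·269.12 = 136.996.
Var(X) = E[X²] − (E[X])² = 136.996 − 68.4756 = 68.5202.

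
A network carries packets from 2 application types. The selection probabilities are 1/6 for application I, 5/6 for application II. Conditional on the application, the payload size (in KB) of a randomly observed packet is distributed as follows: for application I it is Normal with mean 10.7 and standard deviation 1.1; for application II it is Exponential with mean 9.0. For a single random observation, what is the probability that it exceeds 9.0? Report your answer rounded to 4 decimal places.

0.4630

Conditional on each application, P(X > 9.0): I: 0.938882; II: 0.367879.
By total probability, P(X > 9.0) = 0.166667·0.938882 + 0.833333·0.367879 = 0.463047.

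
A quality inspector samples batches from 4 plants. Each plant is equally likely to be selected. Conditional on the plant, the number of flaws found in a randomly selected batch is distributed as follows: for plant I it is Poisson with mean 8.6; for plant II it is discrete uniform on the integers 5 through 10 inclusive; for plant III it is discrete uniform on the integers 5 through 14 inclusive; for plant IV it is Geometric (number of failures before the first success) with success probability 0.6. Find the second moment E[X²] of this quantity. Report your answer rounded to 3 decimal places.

60.446

For each component E[X²] = Var + (mean)², giving I: 82.56; II: 59.1667; III: 98.5; IV: 1.55556.
Overall E[X²] = 0.25·82.56 + 0.25·59.1667 + 0.25·98.5 + 0.25·1.55556 = 60.4456.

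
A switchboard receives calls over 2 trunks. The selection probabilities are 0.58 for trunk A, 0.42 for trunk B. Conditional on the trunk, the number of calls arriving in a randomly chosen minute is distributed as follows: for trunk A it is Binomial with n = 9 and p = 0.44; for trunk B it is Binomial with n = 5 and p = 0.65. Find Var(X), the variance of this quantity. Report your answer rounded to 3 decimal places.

Per component, A: μ=3.96, E[X²]=17.8992; B: μ=3.25, E[X²]=11.7.
E[X] = 0.58·3.96 + 0.42·3.25 = 3.6618.
E[X²] = 0.58·17.8992 + 0.42·11.7 = 15.2955.
Var(X) = E[X²] − (E[X])² = 15.2955 − 13.4088 = 1.88676.

1.887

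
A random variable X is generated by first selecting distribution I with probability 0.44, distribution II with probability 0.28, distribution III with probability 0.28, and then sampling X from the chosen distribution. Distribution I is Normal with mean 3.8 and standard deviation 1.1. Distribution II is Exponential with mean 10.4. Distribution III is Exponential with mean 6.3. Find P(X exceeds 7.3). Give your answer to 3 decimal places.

0.227

Conditional on each component, P(X > 7.3): I: 0.000731768; II: 0.495631; III: 0.313885.
By total probability, P(X > 7.3) = 0.44·0.000731768 + 0.28·0.495631 + 0.28·0.313885 = 0.226986.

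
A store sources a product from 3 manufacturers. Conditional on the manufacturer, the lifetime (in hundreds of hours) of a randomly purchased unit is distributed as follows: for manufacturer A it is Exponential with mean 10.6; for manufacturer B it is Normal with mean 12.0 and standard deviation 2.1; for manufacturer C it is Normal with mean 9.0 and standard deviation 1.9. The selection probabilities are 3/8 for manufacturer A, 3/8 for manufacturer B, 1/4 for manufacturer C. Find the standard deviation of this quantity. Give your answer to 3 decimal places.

6.786

Per component, A: μ=10.6, E[X²]=224.72; B: μ=12, E[X²]=148.41; C: μ=9, E[X²]=84.61.
E[X] = 0.375·10.6 + 0.375·12 + 0.25·9 = 10.725.
E[X²] = 0.375·224.72 + 0.375·148.41 + 0.25·84.61 = 161.076.
Var(X) = E[X²] − (E[X])² = 161.076 − 115.026 = 46.0506.
SD(X) = √46.0506 = 6.78606.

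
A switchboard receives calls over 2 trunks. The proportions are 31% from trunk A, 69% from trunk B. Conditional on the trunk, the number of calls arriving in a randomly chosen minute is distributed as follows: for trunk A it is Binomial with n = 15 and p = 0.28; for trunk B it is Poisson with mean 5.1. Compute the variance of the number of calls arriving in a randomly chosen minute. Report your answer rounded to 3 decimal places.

Per component, A: μ=4.2, E[X²]=20.664; B: μ=5.1, E[X²]=31.11.
E[X] = 0.31·4.2 + 0.69·5.1 = 4.821.
E[X²] = 0.31·20.664 + 0.69·31.11 = 27.8717.
Var(X) = E[X²] − (E[X])² = 27.8717 − 23.242 = 4.6297.

4.630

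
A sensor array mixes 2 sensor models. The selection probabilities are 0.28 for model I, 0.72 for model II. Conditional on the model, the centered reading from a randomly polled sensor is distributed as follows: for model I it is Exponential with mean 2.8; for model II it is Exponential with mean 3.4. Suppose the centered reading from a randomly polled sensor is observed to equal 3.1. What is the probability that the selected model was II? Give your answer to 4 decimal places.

0.7202

Likelihoods f(3.1 | ·): I: 0.118036; II: 0.118181.
Posterior ∝ prior × likelihood. Numerator for II: 0.72·0.118181 = 0.0850901.
Normalizing constant: 0.28·0.118036 + 0.72·0.118181 = 0.11814.
P(II | observation) = 0.0850901 / 0.11814 = 0.720246.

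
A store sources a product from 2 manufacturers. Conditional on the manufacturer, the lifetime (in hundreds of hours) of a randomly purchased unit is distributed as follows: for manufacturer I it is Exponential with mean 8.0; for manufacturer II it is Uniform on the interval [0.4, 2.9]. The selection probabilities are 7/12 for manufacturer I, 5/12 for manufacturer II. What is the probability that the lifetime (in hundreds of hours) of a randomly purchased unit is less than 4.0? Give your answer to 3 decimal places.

0.646

Conditional on each manufacturer, P(X < 4.0): I: 0.393469; II: 1.
By total probability, P(X < 4.0) = 0.583333·0.393469 + 0.416667·1 = 0.64619.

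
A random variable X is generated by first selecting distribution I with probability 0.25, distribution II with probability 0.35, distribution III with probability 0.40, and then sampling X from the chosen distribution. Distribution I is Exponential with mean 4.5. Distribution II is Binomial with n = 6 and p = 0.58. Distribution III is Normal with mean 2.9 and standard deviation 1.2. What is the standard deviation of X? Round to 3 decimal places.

Per component, I: μ=4.5, E[X²]=40.5; II: μ=3.48, E[X²]=13.572; III: μ=2.9, E[X²]=9.85.
E[X] = 0.25·4.5 + 0.35·3.48 + 0.4·2.9 = 3.503.
E[X²] = 0.25·40.5 + 0.35·13.572 + 0.4·9.85 = 18.8152.
Var(X) = E[X²] − (E[X])² = 18.8152 − 12.271 = 6.54419.
SD(X) = √6.54419 = 2.55816.

2.558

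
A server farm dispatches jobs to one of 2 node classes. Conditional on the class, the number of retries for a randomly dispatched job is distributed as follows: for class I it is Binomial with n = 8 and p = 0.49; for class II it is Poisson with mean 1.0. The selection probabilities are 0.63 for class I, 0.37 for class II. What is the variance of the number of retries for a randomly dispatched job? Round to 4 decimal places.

3.6170

Per component, I: μ=3.92, E[X²]=17.3656; II: μ=1, E[X²]=2.
E[X] = 0.63·3.92 + 0.37·1 = 2.8396.
E[X²] = 0.63·17.3656 + 0.37·2 = 11.6803.
Var(X) = E[X²] − (E[X])² = 11.6803 − 8.06333 = 3.617.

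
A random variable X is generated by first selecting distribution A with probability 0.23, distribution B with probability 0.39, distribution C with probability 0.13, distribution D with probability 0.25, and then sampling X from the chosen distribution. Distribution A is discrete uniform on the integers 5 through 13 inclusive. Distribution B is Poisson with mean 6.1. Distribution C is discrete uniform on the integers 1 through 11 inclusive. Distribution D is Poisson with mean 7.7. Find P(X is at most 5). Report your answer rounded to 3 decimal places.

Conditional on each component, P(X ≤ 5): A: 0.111111; B: 0.429754; C: 0.454545; D: 0.220287.
By total probability, P(X ≤ 5) = 0.23·0.111111 + 0.39·0.429754 + 0.13·0.454545 + 0.25·0.220287 = 0.307322.

0.307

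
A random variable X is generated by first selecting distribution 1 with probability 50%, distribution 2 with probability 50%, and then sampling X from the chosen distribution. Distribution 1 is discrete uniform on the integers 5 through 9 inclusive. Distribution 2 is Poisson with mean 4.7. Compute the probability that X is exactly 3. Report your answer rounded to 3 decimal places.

Conditional on each component, P(X = 3): 1: 0; 2: 0.157383.
By total probability, P(X = 3) = 0.5·0 + 0.5·0.157383 = 0.0786916.

0.079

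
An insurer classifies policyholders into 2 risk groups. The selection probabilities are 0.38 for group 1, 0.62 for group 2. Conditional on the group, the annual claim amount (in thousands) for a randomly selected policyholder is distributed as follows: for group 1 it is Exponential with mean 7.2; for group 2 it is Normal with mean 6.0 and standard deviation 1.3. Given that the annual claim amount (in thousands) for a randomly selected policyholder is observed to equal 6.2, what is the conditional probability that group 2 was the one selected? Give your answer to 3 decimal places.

Likelihoods f(6.2 | ·): 1: 0.0587072; 2: 0.303268.
Posterior ∝ prior × likelihood. Numerator for 2: 0.62·0.303268 = 0.188026.
Normalizing constant: 0.38·0.0587072 + 0.62·0.303268 = 0.210335.
P(2 | observation) = 0.188026 / 0.210335 = 0.893937.

0.894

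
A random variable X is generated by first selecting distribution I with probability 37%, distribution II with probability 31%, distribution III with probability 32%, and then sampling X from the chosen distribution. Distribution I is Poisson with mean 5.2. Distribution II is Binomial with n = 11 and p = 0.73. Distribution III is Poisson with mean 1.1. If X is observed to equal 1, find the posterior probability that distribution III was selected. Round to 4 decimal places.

0.9169

Likelihoods P(X=1 | ·): I: 0.0286861; II: 1.65331e-05; III: 0.366158.
Posterior ∝ prior × likelihood. Numerator for III: 0.32·0.366158 = 0.117171.
Normalizing constant: 0.37·0.0286861 + 0.31·1.65331e-05 + 0.32·0.366158 = 0.12779.
P(III | observation) = 0.117171 / 0.12779 = 0.916903.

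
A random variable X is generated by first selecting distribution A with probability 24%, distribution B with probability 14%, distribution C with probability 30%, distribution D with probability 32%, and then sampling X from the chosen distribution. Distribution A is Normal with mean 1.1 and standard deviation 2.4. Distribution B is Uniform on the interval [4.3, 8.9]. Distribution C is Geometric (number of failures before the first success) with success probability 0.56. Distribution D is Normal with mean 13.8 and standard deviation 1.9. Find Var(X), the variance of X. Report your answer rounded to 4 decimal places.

36.6179

Per component, A: μ=1.1, E[X²]=6.97; B: μ=6.6, E[X²]=45.3233; C: μ=0.785714, E[X²]=2.02041; D: μ=13.8, E[X²]=194.05.
E[X] = 0.24·1.1 + 0.14·6.6 + 0.3·0.785714 + 0.32·13.8 = 5.83971.
E[X²] = 0.24·6.97 + 0.14·45.3233 + 0.3·2.02041 + 0.32·194.05 = 70.7202.
Var(X) = E[X²] − (E[X])² = 70.7202 − 34.1023 = 36.6179.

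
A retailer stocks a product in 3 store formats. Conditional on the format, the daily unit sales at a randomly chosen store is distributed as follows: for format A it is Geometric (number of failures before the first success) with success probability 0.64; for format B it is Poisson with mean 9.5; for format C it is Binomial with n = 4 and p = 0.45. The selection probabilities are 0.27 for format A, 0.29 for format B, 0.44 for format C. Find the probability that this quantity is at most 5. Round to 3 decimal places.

0.735

Conditional on each format, P(X ≤ 5): A: 0.997823; B: 0.0885284; C: 1.
By total probability, P(X ≤ 5) = 0.27·0.997823 + 0.29·0.0885284 + 0.44·1 = 0.735086.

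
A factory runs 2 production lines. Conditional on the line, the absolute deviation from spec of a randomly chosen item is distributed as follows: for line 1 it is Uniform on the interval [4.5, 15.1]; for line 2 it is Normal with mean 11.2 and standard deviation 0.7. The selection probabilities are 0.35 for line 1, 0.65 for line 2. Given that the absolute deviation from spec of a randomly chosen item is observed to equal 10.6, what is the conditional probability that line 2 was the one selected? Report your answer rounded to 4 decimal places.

Likelihoods f(10.6 | ·): 1: 0.0943396; 2: 0.394707.
Posterior ∝ prior × likelihood. Numerator for 2: 0.65·0.394707 = 0.25656.
Normalizing constant: 0.35·0.0943396 + 0.65·0.394707 = 0.289579.
P(2 | observation) = 0.25656 / 0.289579 = 0.885976.

0.8860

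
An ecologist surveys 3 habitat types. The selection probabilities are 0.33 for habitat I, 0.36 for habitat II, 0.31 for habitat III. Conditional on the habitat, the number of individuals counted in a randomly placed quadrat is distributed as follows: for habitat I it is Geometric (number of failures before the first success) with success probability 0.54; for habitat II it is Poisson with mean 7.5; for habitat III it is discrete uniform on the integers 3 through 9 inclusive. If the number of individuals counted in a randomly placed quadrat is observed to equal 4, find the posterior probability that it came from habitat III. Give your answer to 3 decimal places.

0.564

Likelihoods P(X=4 | ·): I: 0.0241783; II: 0.0729164; III: 0.142857.
Posterior ∝ prior × likelihood. Numerator for III: 0.31·0.142857 = 0.0442857.
Normalizing constant: 0.33·0.0241783 + 0.36·0.0729164 + 0.31·0.142857 = 0.0785144.
P(III | observation) = 0.0442857 / 0.0785144 = 0.564045.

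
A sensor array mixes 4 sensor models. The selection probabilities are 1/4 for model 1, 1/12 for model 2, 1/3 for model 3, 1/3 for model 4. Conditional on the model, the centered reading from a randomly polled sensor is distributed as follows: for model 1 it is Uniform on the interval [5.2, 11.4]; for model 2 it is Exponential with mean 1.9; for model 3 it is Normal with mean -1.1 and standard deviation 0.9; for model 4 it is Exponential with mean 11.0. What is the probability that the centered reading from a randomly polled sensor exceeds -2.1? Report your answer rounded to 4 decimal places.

Conditional on each model, P(X > -2.1): 1: 1; 2: 1; 3: 0.86674; 4: 1.
By total probability, P(X > -2.1) = 0.25·1 + 0.0833333·1 + 0.333333·0.86674 + 0.333333·1 = 0.95558.

0.9556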